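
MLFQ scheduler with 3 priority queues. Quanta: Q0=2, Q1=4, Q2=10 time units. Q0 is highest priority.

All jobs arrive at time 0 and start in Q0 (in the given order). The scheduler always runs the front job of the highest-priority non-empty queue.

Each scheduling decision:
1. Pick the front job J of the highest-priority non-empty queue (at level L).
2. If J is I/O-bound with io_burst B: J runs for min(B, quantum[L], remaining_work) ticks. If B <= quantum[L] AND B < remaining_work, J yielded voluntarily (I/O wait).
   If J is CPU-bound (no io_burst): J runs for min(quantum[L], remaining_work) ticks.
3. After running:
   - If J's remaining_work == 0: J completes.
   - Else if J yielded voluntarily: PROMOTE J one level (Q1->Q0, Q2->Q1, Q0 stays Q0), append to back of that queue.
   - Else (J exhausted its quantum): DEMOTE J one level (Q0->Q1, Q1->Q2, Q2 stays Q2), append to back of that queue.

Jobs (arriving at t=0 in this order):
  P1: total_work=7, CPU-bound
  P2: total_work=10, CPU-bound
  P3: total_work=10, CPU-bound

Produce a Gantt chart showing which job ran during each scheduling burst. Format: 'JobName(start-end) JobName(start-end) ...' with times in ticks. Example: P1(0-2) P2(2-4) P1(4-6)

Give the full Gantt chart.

Answer: P1(0-2) P2(2-4) P3(4-6) P1(6-10) P2(10-14) P3(14-18) P1(18-19) P2(19-23) P3(23-27)

Derivation:
t=0-2: P1@Q0 runs 2, rem=5, quantum used, demote→Q1. Q0=[P2,P3] Q1=[P1] Q2=[]
t=2-4: P2@Q0 runs 2, rem=8, quantum used, demote→Q1. Q0=[P3] Q1=[P1,P2] Q2=[]
t=4-6: P3@Q0 runs 2, rem=8, quantum used, demote→Q1. Q0=[] Q1=[P1,P2,P3] Q2=[]
t=6-10: P1@Q1 runs 4, rem=1, quantum used, demote→Q2. Q0=[] Q1=[P2,P3] Q2=[P1]
t=10-14: P2@Q1 runs 4, rem=4, quantum used, demote→Q2. Q0=[] Q1=[P3] Q2=[P1,P2]
t=14-18: P3@Q1 runs 4, rem=4, quantum used, demote→Q2. Q0=[] Q1=[] Q2=[P1,P2,P3]
t=18-19: P1@Q2 runs 1, rem=0, completes. Q0=[] Q1=[] Q2=[P2,P3]
t=19-23: P2@Q2 runs 4, rem=0, completes. Q0=[] Q1=[] Q2=[P3]
t=23-27: P3@Q2 runs 4, rem=0, completes. Q0=[] Q1=[] Q2=[]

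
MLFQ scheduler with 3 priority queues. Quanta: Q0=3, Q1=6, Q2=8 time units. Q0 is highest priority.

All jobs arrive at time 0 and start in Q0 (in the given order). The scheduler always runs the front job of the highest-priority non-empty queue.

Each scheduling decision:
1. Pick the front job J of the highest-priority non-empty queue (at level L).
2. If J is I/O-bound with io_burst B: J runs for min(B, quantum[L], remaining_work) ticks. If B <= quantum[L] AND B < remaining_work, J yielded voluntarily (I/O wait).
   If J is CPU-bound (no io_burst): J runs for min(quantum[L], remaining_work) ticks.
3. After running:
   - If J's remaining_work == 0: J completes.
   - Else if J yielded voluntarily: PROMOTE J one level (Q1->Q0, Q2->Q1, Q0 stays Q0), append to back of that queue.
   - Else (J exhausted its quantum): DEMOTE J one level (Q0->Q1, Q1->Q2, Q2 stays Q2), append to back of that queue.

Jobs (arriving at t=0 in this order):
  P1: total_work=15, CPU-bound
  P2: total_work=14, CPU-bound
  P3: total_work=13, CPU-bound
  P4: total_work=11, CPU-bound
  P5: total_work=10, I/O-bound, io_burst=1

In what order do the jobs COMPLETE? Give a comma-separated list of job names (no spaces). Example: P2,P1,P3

Answer: P5,P1,P2,P3,P4

Derivation:
t=0-3: P1@Q0 runs 3, rem=12, quantum used, demote→Q1. Q0=[P2,P3,P4,P5] Q1=[P1] Q2=[]
t=3-6: P2@Q0 runs 3, rem=11, quantum used, demote→Q1. Q0=[P3,P4,P5] Q1=[P1,P2] Q2=[]
t=6-9: P3@Q0 runs 3, rem=10, quantum used, demote→Q1. Q0=[P4,P5] Q1=[P1,P2,P3] Q2=[]
t=9-12: P4@Q0 runs 3, rem=8, quantum used, demote→Q1. Q0=[P5] Q1=[P1,P2,P3,P4] Q2=[]
t=12-13: P5@Q0 runs 1, rem=9, I/O yield, promote→Q0. Q0=[P5] Q1=[P1,P2,P3,P4] Q2=[]
t=13-14: P5@Q0 runs 1, rem=8, I/O yield, promote→Q0. Q0=[P5] Q1=[P1,P2,P3,P4] Q2=[]
t=14-15: P5@Q0 runs 1, rem=7, I/O yield, promote→Q0. Q0=[P5] Q1=[P1,P2,P3,P4] Q2=[]
t=15-16: P5@Q0 runs 1, rem=6, I/O yield, promote→Q0. Q0=[P5] Q1=[P1,P2,P3,P4] Q2=[]
t=16-17: P5@Q0 runs 1, rem=5, I/O yield, promote→Q0. Q0=[P5] Q1=[P1,P2,P3,P4] Q2=[]
t=17-18: P5@Q0 runs 1, rem=4, I/O yield, promote→Q0. Q0=[P5] Q1=[P1,P2,P3,P4] Q2=[]
t=18-19: P5@Q0 runs 1, rem=3, I/O yield, promote→Q0. Q0=[P5] Q1=[P1,P2,P3,P4] Q2=[]
t=19-20: P5@Q0 runs 1, rem=2, I/O yield, promote→Q0. Q0=[P5] Q1=[P1,P2,P3,P4] Q2=[]
t=20-21: P5@Q0 runs 1, rem=1, I/O yield, promote→Q0. Q0=[P5] Q1=[P1,P2,P3,P4] Q2=[]
t=21-22: P5@Q0 runs 1, rem=0, completes. Q0=[] Q1=[P1,P2,P3,P4] Q2=[]
t=22-28: P1@Q1 runs 6, rem=6, quantum used, demote→Q2. Q0=[] Q1=[P2,P3,P4] Q2=[P1]
t=28-34: P2@Q1 runs 6, rem=5, quantum used, demote→Q2. Q0=[] Q1=[P3,P4] Q2=[P1,P2]
t=34-40: P3@Q1 runs 6, rem=4, quantum used, demote→Q2. Q0=[] Q1=[P4] Q2=[P1,P2,P3]
t=40-46: P4@Q1 runs 6, rem=2, quantum used, demote→Q2. Q0=[] Q1=[] Q2=[P1,P2,P3,P4]
t=46-52: P1@Q2 runs 6, rem=0, completes. Q0=[] Q1=[] Q2=[P2,P3,P4]
t=52-57: P2@Q2 runs 5, rem=0, completes. Q0=[] Q1=[] Q2=[P3,P4]
t=57-61: P3@Q2 runs 4, rem=0, completes. Q0=[] Q1=[] Q2=[P4]
t=61-63: P4@Q2 runs 2, rem=0, completes. Q0=[] Q1=[] Q2=[]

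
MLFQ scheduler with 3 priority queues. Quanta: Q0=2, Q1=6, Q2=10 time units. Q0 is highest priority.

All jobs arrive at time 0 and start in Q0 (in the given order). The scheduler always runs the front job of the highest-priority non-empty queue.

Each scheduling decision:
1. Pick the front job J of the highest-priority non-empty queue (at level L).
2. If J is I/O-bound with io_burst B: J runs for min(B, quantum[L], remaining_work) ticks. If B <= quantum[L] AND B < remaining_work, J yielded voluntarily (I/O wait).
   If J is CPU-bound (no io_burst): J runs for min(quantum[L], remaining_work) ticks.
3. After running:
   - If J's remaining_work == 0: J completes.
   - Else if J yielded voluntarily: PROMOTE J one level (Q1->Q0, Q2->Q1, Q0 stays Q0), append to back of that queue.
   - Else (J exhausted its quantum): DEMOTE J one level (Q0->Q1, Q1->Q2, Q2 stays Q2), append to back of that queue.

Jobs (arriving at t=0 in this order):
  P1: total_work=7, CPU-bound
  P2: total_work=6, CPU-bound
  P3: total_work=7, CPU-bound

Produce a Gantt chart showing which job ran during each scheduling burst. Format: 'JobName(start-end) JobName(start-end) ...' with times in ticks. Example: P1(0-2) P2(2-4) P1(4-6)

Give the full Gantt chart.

t=0-2: P1@Q0 runs 2, rem=5, quantum used, demote→Q1. Q0=[P2,P3] Q1=[P1] Q2=[]
t=2-4: P2@Q0 runs 2, rem=4, quantum used, demote→Q1. Q0=[P3] Q1=[P1,P2] Q2=[]
t=4-6: P3@Q0 runs 2, rem=5, quantum used, demote→Q1. Q0=[] Q1=[P1,P2,P3] Q2=[]
t=6-11: P1@Q1 runs 5, rem=0, completes. Q0=[] Q1=[P2,P3] Q2=[]
t=11-15: P2@Q1 runs 4, rem=0, completes. Q0=[] Q1=[P3] Q2=[]
t=15-20: P3@Q1 runs 5, rem=0, completes. Q0=[] Q1=[] Q2=[]

Answer: P1(0-2) P2(2-4) P3(4-6) P1(6-11) P2(11-15) P3(15-20)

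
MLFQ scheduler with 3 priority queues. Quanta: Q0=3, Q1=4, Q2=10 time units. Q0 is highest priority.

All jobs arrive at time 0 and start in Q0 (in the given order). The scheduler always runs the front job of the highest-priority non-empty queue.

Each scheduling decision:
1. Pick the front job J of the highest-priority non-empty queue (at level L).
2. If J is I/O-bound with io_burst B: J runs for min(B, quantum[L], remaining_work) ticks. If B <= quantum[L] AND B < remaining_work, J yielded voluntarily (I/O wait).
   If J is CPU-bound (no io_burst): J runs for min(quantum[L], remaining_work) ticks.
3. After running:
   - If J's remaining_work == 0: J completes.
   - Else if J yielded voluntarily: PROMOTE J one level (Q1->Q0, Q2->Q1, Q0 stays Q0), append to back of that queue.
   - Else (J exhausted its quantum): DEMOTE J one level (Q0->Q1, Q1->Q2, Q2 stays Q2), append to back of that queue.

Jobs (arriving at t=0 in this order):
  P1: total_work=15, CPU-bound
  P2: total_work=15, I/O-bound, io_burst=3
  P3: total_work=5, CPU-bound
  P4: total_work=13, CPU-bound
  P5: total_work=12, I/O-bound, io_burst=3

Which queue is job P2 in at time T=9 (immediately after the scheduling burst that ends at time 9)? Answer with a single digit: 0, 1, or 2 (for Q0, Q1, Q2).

t=0-3: P1@Q0 runs 3, rem=12, quantum used, demote→Q1. Q0=[P2,P3,P4,P5] Q1=[P1] Q2=[]
t=3-6: P2@Q0 runs 3, rem=12, I/O yield, promote→Q0. Q0=[P3,P4,P5,P2] Q1=[P1] Q2=[]
t=6-9: P3@Q0 runs 3, rem=2, quantum used, demote→Q1. Q0=[P4,P5,P2] Q1=[P1,P3] Q2=[]
t=9-12: P4@Q0 runs 3, rem=10, quantum used, demote→Q1. Q0=[P5,P2] Q1=[P1,P3,P4] Q2=[]
t=12-15: P5@Q0 runs 3, rem=9, I/O yield, promote→Q0. Q0=[P2,P5] Q1=[P1,P3,P4] Q2=[]
t=15-18: P2@Q0 runs 3, rem=9, I/O yield, promote→Q0. Q0=[P5,P2] Q1=[P1,P3,P4] Q2=[]
t=18-21: P5@Q0 runs 3, rem=6, I/O yield, promote→Q0. Q0=[P2,P5] Q1=[P1,P3,P4] Q2=[]
t=21-24: P2@Q0 runs 3, rem=6, I/O yield, promote→Q0. Q0=[P5,P2] Q1=[P1,P3,P4] Q2=[]
t=24-27: P5@Q0 runs 3, rem=3, I/O yield, promote→Q0. Q0=[P2,P5] Q1=[P1,P3,P4] Q2=[]
t=27-30: P2@Q0 runs 3, rem=3, I/O yield, promote→Q0. Q0=[P5,P2] Q1=[P1,P3,P4] Q2=[]
t=30-33: P5@Q0 runs 3, rem=0, completes. Q0=[P2] Q1=[P1,P3,P4] Q2=[]
t=33-36: P2@Q0 runs 3, rem=0, completes. Q0=[] Q1=[P1,P3,P4] Q2=[]
t=36-40: P1@Q1 runs 4, rem=8, quantum used, demote→Q2. Q0=[] Q1=[P3,P4] Q2=[P1]
t=40-42: P3@Q1 runs 2, rem=0, completes. Q0=[] Q1=[P4] Q2=[P1]
t=42-46: P4@Q1 runs 4, rem=6, quantum used, demote→Q2. Q0=[] Q1=[] Q2=[P1,P4]
t=46-54: P1@Q2 runs 8, rem=0, completes. Q0=[] Q1=[] Q2=[P4]
t=54-60: P4@Q2 runs 6, rem=0, completes. Q0=[] Q1=[] Q2=[]

Answer: 0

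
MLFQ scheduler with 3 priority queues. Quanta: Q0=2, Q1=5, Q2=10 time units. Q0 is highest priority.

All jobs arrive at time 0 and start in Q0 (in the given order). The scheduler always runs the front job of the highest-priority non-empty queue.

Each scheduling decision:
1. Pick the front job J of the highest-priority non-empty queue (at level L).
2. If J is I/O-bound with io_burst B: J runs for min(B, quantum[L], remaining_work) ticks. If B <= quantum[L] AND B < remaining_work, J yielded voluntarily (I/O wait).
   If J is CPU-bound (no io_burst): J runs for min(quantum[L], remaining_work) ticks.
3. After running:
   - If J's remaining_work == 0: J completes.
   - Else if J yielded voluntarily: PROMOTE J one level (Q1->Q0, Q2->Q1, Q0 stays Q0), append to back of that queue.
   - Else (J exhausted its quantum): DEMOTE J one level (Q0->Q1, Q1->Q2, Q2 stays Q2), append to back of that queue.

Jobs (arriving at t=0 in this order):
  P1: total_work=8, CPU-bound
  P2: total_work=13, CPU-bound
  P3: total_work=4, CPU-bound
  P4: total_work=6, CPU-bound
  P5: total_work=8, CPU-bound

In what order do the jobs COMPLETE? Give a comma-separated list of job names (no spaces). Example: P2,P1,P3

t=0-2: P1@Q0 runs 2, rem=6, quantum used, demote→Q1. Q0=[P2,P3,P4,P5] Q1=[P1] Q2=[]
t=2-4: P2@Q0 runs 2, rem=11, quantum used, demote→Q1. Q0=[P3,P4,P5] Q1=[P1,P2] Q2=[]
t=4-6: P3@Q0 runs 2, rem=2, quantum used, demote→Q1. Q0=[P4,P5] Q1=[P1,P2,P3] Q2=[]
t=6-8: P4@Q0 runs 2, rem=4, quantum used, demote→Q1. Q0=[P5] Q1=[P1,P2,P3,P4] Q2=[]
t=8-10: P5@Q0 runs 2, rem=6, quantum used, demote→Q1. Q0=[] Q1=[P1,P2,P3,P4,P5] Q2=[]
t=10-15: P1@Q1 runs 5, rem=1, quantum used, demote→Q2. Q0=[] Q1=[P2,P3,P4,P5] Q2=[P1]
t=15-20: P2@Q1 runs 5, rem=6, quantum used, demote→Q2. Q0=[] Q1=[P3,P4,P5] Q2=[P1,P2]
t=20-22: P3@Q1 runs 2, rem=0, completes. Q0=[] Q1=[P4,P5] Q2=[P1,P2]
t=22-26: P4@Q1 runs 4, rem=0, completes. Q0=[] Q1=[P5] Q2=[P1,P2]
t=26-31: P5@Q1 runs 5, rem=1, quantum used, demote→Q2. Q0=[] Q1=[] Q2=[P1,P2,P5]
t=31-32: P1@Q2 runs 1, rem=0, completes. Q0=[] Q1=[] Q2=[P2,P5]
t=32-38: P2@Q2 runs 6, rem=0, completes. Q0=[] Q1=[] Q2=[P5]
t=38-39: P5@Q2 runs 1, rem=0, completes. Q0=[] Q1=[] Q2=[]

Answer: P3,P4,P1,P2,P5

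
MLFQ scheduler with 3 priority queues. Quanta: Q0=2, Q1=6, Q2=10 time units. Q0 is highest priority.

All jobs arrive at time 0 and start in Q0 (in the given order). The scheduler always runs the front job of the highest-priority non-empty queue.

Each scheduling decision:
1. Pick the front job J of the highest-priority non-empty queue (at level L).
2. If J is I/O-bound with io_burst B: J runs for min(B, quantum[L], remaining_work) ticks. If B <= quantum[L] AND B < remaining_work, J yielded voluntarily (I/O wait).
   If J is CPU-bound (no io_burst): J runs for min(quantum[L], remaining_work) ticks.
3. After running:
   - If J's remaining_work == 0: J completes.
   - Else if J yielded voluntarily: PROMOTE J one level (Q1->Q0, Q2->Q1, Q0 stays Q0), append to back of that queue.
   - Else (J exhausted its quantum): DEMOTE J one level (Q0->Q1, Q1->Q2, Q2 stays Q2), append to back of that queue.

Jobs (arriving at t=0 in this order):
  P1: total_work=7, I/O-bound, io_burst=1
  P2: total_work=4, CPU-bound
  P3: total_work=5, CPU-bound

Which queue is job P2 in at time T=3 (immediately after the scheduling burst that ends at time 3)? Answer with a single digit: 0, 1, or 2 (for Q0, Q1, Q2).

Answer: 1

Derivation:
t=0-1: P1@Q0 runs 1, rem=6, I/O yield, promote→Q0. Q0=[P2,P3,P1] Q1=[] Q2=[]
t=1-3: P2@Q0 runs 2, rem=2, quantum used, demote→Q1. Q0=[P3,P1] Q1=[P2] Q2=[]
t=3-5: P3@Q0 runs 2, rem=3, quantum used, demote→Q1. Q0=[P1] Q1=[P2,P3] Q2=[]
t=5-6: P1@Q0 runs 1, rem=5, I/O yield, promote→Q0. Q0=[P1] Q1=[P2,P3] Q2=[]
t=6-7: P1@Q0 runs 1, rem=4, I/O yield, promote→Q0. Q0=[P1] Q1=[P2,P3] Q2=[]
t=7-8: P1@Q0 runs 1, rem=3, I/O yield, promote→Q0. Q0=[P1] Q1=[P2,P3] Q2=[]
t=8-9: P1@Q0 runs 1, rem=2, I/O yield, promote→Q0. Q0=[P1] Q1=[P2,P3] Q2=[]
t=9-10: P1@Q0 runs 1, rem=1, I/O yield, promote→Q0. Q0=[P1] Q1=[P2,P3] Q2=[]
t=10-11: P1@Q0 runs 1, rem=0, completes. Q0=[] Q1=[P2,P3] Q2=[]
t=11-13: P2@Q1 runs 2, rem=0, completes. Q0=[] Q1=[P3] Q2=[]
t=13-16: P3@Q1 runs 3, rem=0, completes. Q0=[] Q1=[] Q2=[]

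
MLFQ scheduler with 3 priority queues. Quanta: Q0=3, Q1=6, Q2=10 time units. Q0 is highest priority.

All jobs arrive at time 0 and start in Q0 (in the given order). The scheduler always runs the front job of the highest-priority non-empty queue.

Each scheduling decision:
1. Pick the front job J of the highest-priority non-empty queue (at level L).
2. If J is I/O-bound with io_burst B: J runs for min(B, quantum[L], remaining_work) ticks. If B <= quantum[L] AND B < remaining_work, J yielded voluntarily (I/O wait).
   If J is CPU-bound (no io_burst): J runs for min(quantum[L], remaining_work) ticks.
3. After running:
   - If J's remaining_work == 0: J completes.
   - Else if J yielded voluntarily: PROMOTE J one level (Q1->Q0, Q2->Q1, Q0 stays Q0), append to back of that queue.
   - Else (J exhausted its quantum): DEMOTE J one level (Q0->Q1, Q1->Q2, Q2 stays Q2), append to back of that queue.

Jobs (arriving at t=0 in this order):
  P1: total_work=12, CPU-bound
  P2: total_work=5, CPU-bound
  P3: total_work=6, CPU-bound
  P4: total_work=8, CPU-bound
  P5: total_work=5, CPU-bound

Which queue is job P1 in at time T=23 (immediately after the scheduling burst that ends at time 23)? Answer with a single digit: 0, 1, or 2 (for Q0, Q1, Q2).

Answer: 2

Derivation:
t=0-3: P1@Q0 runs 3, rem=9, quantum used, demote→Q1. Q0=[P2,P3,P4,P5] Q1=[P1] Q2=[]
t=3-6: P2@Q0 runs 3, rem=2, quantum used, demote→Q1. Q0=[P3,P4,P5] Q1=[P1,P2] Q2=[]
t=6-9: P3@Q0 runs 3, rem=3, quantum used, demote→Q1. Q0=[P4,P5] Q1=[P1,P2,P3] Q2=[]
t=9-12: P4@Q0 runs 3, rem=5, quantum used, demote→Q1. Q0=[P5] Q1=[P1,P2,P3,P4] Q2=[]
t=12-15: P5@Q0 runs 3, rem=2, quantum used, demote→Q1. Q0=[] Q1=[P1,P2,P3,P4,P5] Q2=[]
t=15-21: P1@Q1 runs 6, rem=3, quantum used, demote→Q2. Q0=[] Q1=[P2,P3,P4,P5] Q2=[P1]
t=21-23: P2@Q1 runs 2, rem=0, completes. Q0=[] Q1=[P3,P4,P5] Q2=[P1]
t=23-26: P3@Q1 runs 3, rem=0, completes. Q0=[] Q1=[P4,P5] Q2=[P1]
t=26-31: P4@Q1 runs 5, rem=0, completes. Q0=[] Q1=[P5] Q2=[P1]
t=31-33: P5@Q1 runs 2, rem=0, completes. Q0=[] Q1=[] Q2=[P1]
t=33-36: P1@Q2 runs 3, rem=0, completes. Q0=[] Q1=[] Q2=[]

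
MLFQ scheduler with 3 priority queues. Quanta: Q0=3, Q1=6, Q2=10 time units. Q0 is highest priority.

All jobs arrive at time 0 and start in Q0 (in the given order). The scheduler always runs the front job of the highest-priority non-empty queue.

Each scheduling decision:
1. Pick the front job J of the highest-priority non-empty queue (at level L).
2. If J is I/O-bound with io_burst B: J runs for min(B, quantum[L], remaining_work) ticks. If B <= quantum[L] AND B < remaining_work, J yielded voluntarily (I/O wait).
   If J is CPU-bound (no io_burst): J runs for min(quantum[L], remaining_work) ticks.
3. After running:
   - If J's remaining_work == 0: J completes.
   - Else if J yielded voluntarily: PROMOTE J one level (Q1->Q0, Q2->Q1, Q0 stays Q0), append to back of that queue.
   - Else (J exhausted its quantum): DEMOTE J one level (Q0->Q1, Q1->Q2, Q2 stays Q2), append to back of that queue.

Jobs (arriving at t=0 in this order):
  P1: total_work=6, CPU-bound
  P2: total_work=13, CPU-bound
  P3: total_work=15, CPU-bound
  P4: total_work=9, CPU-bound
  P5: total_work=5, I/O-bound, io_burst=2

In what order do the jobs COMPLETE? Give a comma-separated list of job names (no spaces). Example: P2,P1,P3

Answer: P5,P1,P4,P2,P3

Derivation:
t=0-3: P1@Q0 runs 3, rem=3, quantum used, demote→Q1. Q0=[P2,P3,P4,P5] Q1=[P1] Q2=[]
t=3-6: P2@Q0 runs 3, rem=10, quantum used, demote→Q1. Q0=[P3,P4,P5] Q1=[P1,P2] Q2=[]
t=6-9: P3@Q0 runs 3, rem=12, quantum used, demote→Q1. Q0=[P4,P5] Q1=[P1,P2,P3] Q2=[]
t=9-12: P4@Q0 runs 3, rem=6, quantum used, demote→Q1. Q0=[P5] Q1=[P1,P2,P3,P4] Q2=[]
t=12-14: P5@Q0 runs 2, rem=3, I/O yield, promote→Q0. Q0=[P5] Q1=[P1,P2,P3,P4] Q2=[]
t=14-16: P5@Q0 runs 2, rem=1, I/O yield, promote→Q0. Q0=[P5] Q1=[P1,P2,P3,P4] Q2=[]
t=16-17: P5@Q0 runs 1, rem=0, completes. Q0=[] Q1=[P1,P2,P3,P4] Q2=[]
t=17-20: P1@Q1 runs 3, rem=0, completes. Q0=[] Q1=[P2,P3,P4] Q2=[]
t=20-26: P2@Q1 runs 6, rem=4, quantum used, demote→Q2. Q0=[] Q1=[P3,P4] Q2=[P2]
t=26-32: P3@Q1 runs 6, rem=6, quantum used, demote→Q2. Q0=[] Q1=[P4] Q2=[P2,P3]
t=32-38: P4@Q1 runs 6, rem=0, completes. Q0=[] Q1=[] Q2=[P2,P3]
t=38-42: P2@Q2 runs 4, rem=0, completes. Q0=[] Q1=[] Q2=[P3]
t=42-48: P3@Q2 runs 6, rem=0, completes. Q0=[] Q1=[] Q2=[]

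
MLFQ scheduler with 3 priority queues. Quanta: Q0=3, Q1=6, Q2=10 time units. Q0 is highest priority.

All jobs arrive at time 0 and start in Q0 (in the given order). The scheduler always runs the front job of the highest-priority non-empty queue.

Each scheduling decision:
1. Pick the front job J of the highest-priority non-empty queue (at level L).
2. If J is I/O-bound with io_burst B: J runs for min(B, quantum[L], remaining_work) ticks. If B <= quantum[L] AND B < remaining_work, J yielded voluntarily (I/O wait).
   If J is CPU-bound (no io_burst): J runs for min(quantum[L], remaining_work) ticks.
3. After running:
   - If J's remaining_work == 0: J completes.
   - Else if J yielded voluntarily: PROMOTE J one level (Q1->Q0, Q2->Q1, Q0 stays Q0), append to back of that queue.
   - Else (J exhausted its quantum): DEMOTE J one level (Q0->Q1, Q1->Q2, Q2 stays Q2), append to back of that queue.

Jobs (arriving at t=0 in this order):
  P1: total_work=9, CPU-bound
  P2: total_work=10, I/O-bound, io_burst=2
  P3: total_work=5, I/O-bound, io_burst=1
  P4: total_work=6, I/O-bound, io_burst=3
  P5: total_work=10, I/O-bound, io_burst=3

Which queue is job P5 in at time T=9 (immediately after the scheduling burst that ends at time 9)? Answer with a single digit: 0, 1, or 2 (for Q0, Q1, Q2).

Answer: 0

Derivation:
t=0-3: P1@Q0 runs 3, rem=6, quantum used, demote→Q1. Q0=[P2,P3,P4,P5] Q1=[P1] Q2=[]
t=3-5: P2@Q0 runs 2, rem=8, I/O yield, promote→Q0. Q0=[P3,P4,P5,P2] Q1=[P1] Q2=[]
t=5-6: P3@Q0 runs 1, rem=4, I/O yield, promote→Q0. Q0=[P4,P5,P2,P3] Q1=[P1] Q2=[]
t=6-9: P4@Q0 runs 3, rem=3, I/O yield, promote→Q0. Q0=[P5,P2,P3,P4] Q1=[P1] Q2=[]
t=9-12: P5@Q0 runs 3, rem=7, I/O yield, promote→Q0. Q0=[P2,P3,P4,P5] Q1=[P1] Q2=[]
t=12-14: P2@Q0 runs 2, rem=6, I/O yield, promote→Q0. Q0=[P3,P4,P5,P2] Q1=[P1] Q2=[]
t=14-15: P3@Q0 runs 1, rem=3, I/O yield, promote→Q0. Q0=[P4,P5,P2,P3] Q1=[P1] Q2=[]
t=15-18: P4@Q0 runs 3, rem=0, completes. Q0=[P5,P2,P3] Q1=[P1] Q2=[]
t=18-21: P5@Q0 runs 3, rem=4, I/O yield, promote→Q0. Q0=[P2,P3,P5] Q1=[P1] Q2=[]
t=21-23: P2@Q0 runs 2, rem=4, I/O yield, promote→Q0. Q0=[P3,P5,P2] Q1=[P1] Q2=[]
t=23-24: P3@Q0 runs 1, rem=2, I/O yield, promote→Q0. Q0=[P5,P2,P3] Q1=[P1] Q2=[]
t=24-27: P5@Q0 runs 3, rem=1, I/O yield, promote→Q0. Q0=[P2,P3,P5] Q1=[P1] Q2=[]
t=27-29: P2@Q0 runs 2, rem=2, I/O yield, promote→Q0. Q0=[P3,P5,P2] Q1=[P1] Q2=[]
t=29-30: P3@Q0 runs 1, rem=1, I/O yield, promote→Q0. Q0=[P5,P2,P3] Q1=[P1] Q2=[]
t=30-31: P5@Q0 runs 1, rem=0, completes. Q0=[P2,P3] Q1=[P1] Q2=[]
t=31-33: P2@Q0 runs 2, rem=0, completes. Q0=[P3] Q1=[P1] Q2=[]
t=33-34: P3@Q0 runs 1, rem=0, completes. Q0=[] Q1=[P1] Q2=[]
t=34-40: P1@Q1 runs 6, rem=0, completes. Q0=[] Q1=[] Q2=[]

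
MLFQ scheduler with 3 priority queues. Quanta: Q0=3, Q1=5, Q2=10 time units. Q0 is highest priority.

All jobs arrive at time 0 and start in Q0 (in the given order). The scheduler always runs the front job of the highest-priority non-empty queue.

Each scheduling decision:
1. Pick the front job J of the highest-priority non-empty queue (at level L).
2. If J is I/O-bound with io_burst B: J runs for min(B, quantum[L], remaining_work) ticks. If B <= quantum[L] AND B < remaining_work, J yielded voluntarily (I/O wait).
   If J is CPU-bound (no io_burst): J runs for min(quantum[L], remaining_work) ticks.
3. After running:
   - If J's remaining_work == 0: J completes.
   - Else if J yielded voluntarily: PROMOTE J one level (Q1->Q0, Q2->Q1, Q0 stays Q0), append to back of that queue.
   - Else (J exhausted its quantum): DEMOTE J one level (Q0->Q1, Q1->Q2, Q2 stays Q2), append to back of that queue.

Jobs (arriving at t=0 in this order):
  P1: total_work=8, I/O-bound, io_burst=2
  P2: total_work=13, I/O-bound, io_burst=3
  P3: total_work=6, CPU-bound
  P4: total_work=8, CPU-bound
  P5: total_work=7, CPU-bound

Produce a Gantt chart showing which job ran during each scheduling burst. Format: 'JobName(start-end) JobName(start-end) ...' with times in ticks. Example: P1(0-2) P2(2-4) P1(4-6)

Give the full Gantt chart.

t=0-2: P1@Q0 runs 2, rem=6, I/O yield, promote→Q0. Q0=[P2,P3,P4,P5,P1] Q1=[] Q2=[]
t=2-5: P2@Q0 runs 3, rem=10, I/O yield, promote→Q0. Q0=[P3,P4,P5,P1,P2] Q1=[] Q2=[]
t=5-8: P3@Q0 runs 3, rem=3, quantum used, demote→Q1. Q0=[P4,P5,P1,P2] Q1=[P3] Q2=[]
t=8-11: P4@Q0 runs 3, rem=5, quantum used, demote→Q1. Q0=[P5,P1,P2] Q1=[P3,P4] Q2=[]
t=11-14: P5@Q0 runs 3, rem=4, quantum used, demote→Q1. Q0=[P1,P2] Q1=[P3,P4,P5] Q2=[]
t=14-16: P1@Q0 runs 2, rem=4, I/O yield, promote→Q0. Q0=[P2,P1] Q1=[P3,P4,P5] Q2=[]
t=16-19: P2@Q0 runs 3, rem=7, I/O yield, promote→Q0. Q0=[P1,P2] Q1=[P3,P4,P5] Q2=[]
t=19-21: P1@Q0 runs 2, rem=2, I/O yield, promote→Q0. Q0=[P2,P1] Q1=[P3,P4,P5] Q2=[]
t=21-24: P2@Q0 runs 3, rem=4, I/O yield, promote→Q0. Q0=[P1,P2] Q1=[P3,P4,P5] Q2=[]
t=24-26: P1@Q0 runs 2, rem=0, completes. Q0=[P2] Q1=[P3,P4,P5] Q2=[]
t=26-29: P2@Q0 runs 3, rem=1, I/O yield, promote→Q0. Q0=[P2] Q1=[P3,P4,P5] Q2=[]
t=29-30: P2@Q0 runs 1, rem=0, completes. Q0=[] Q1=[P3,P4,P5] Q2=[]
t=30-33: P3@Q1 runs 3, rem=0, completes. Q0=[] Q1=[P4,P5] Q2=[]
t=33-38: P4@Q1 runs 5, rem=0, completes. Q0=[] Q1=[P5] Q2=[]
t=38-42: P5@Q1 runs 4, rem=0, completes. Q0=[] Q1=[] Q2=[]

Answer: P1(0-2) P2(2-5) P3(5-8) P4(8-11) P5(11-14) P1(14-16) P2(16-19) P1(19-21) P2(21-24) P1(24-26) P2(26-29) P2(29-30) P3(30-33) P4(33-38) P5(38-42)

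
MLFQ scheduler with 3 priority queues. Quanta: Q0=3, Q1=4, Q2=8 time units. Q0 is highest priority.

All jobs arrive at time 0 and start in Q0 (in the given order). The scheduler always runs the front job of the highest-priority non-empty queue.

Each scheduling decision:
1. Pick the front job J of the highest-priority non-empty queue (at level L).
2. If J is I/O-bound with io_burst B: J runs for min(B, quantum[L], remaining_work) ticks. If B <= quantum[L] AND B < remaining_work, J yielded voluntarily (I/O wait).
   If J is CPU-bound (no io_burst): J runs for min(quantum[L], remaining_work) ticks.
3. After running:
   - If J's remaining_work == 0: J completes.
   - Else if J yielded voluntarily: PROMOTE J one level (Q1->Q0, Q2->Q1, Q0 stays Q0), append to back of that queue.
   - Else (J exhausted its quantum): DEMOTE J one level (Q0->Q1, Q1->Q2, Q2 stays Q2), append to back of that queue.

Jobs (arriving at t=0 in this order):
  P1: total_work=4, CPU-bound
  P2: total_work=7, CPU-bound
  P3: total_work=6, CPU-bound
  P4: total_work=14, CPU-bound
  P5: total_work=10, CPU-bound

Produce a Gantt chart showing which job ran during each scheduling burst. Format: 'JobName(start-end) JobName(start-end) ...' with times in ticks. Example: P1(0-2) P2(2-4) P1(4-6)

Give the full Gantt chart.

t=0-3: P1@Q0 runs 3, rem=1, quantum used, demote→Q1. Q0=[P2,P3,P4,P5] Q1=[P1] Q2=[]
t=3-6: P2@Q0 runs 3, rem=4, quantum used, demote→Q1. Q0=[P3,P4,P5] Q1=[P1,P2] Q2=[]
t=6-9: P3@Q0 runs 3, rem=3, quantum used, demote→Q1. Q0=[P4,P5] Q1=[P1,P2,P3] Q2=[]
t=9-12: P4@Q0 runs 3, rem=11, quantum used, demote→Q1. Q0=[P5] Q1=[P1,P2,P3,P4] Q2=[]
t=12-15: P5@Q0 runs 3, rem=7, quantum used, demote→Q1. Q0=[] Q1=[P1,P2,P3,P4,P5] Q2=[]
t=15-16: P1@Q1 runs 1, rem=0, completes. Q0=[] Q1=[P2,P3,P4,P5] Q2=[]
t=16-20: P2@Q1 runs 4, rem=0, completes. Q0=[] Q1=[P3,P4,P5] Q2=[]
t=20-23: P3@Q1 runs 3, rem=0, completes. Q0=[] Q1=[P4,P5] Q2=[]
t=23-27: P4@Q1 runs 4, rem=7, quantum used, demote→Q2. Q0=[] Q1=[P5] Q2=[P4]
t=27-31: P5@Q1 runs 4, rem=3, quantum used, demote→Q2. Q0=[] Q1=[] Q2=[P4,P5]
t=31-38: P4@Q2 runs 7, rem=0, completes. Q0=[] Q1=[] Q2=[P5]
t=38-41: P5@Q2 runs 3, rem=0, completes. Q0=[] Q1=[] Q2=[]

Answer: P1(0-3) P2(3-6) P3(6-9) P4(9-12) P5(12-15) P1(15-16) P2(16-20) P3(20-23) P4(23-27) P5(27-31) P4(31-38) P5(38-41)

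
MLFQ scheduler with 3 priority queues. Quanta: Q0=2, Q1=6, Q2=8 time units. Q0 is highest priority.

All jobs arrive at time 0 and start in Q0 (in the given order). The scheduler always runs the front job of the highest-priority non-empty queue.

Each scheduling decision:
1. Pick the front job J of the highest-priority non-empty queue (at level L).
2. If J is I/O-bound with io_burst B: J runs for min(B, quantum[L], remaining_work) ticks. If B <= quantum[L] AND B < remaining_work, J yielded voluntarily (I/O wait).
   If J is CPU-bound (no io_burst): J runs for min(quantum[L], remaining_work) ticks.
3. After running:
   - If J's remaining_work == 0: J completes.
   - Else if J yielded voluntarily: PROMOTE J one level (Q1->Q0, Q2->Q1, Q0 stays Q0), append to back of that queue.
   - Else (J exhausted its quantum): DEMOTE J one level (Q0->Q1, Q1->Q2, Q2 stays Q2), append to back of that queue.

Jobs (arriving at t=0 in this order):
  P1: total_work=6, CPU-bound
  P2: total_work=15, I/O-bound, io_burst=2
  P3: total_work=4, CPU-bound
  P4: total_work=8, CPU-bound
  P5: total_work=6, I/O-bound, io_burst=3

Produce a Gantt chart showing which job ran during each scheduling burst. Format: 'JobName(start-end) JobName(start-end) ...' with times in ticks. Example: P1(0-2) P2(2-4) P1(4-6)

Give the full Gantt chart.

t=0-2: P1@Q0 runs 2, rem=4, quantum used, demote→Q1. Q0=[P2,P3,P4,P5] Q1=[P1] Q2=[]
t=2-4: P2@Q0 runs 2, rem=13, I/O yield, promote→Q0. Q0=[P3,P4,P5,P2] Q1=[P1] Q2=[]
t=4-6: P3@Q0 runs 2, rem=2, quantum used, demote→Q1. Q0=[P4,P5,P2] Q1=[P1,P3] Q2=[]
t=6-8: P4@Q0 runs 2, rem=6, quantum used, demote→Q1. Q0=[P5,P2] Q1=[P1,P3,P4] Q2=[]
t=8-10: P5@Q0 runs 2, rem=4, quantum used, demote→Q1. Q0=[P2] Q1=[P1,P3,P4,P5] Q2=[]
t=10-12: P2@Q0 runs 2, rem=11, I/O yield, promote→Q0. Q0=[P2] Q1=[P1,P3,P4,P5] Q2=[]
t=12-14: P2@Q0 runs 2, rem=9, I/O yield, promote→Q0. Q0=[P2] Q1=[P1,P3,P4,P5] Q2=[]
t=14-16: P2@Q0 runs 2, rem=7, I/O yield, promote→Q0. Q0=[P2] Q1=[P1,P3,P4,P5] Q2=[]
t=16-18: P2@Q0 runs 2, rem=5, I/O yield, promote→Q0. Q0=[P2] Q1=[P1,P3,P4,P5] Q2=[]
t=18-20: P2@Q0 runs 2, rem=3, I/O yield, promote→Q0. Q0=[P2] Q1=[P1,P3,P4,P5] Q2=[]
t=20-22: P2@Q0 runs 2, rem=1, I/O yield, promote→Q0. Q0=[P2] Q1=[P1,P3,P4,P5] Q2=[]
t=22-23: P2@Q0 runs 1, rem=0, completes. Q0=[] Q1=[P1,P3,P4,P5] Q2=[]
t=23-27: P1@Q1 runs 4, rem=0, completes. Q0=[] Q1=[P3,P4,P5] Q2=[]
t=27-29: P3@Q1 runs 2, rem=0, completes. Q0=[] Q1=[P4,P5] Q2=[]
t=29-35: P4@Q1 runs 6, rem=0, completes. Q0=[] Q1=[P5] Q2=[]
t=35-38: P5@Q1 runs 3, rem=1, I/O yield, promote→Q0. Q0=[P5] Q1=[] Q2=[]
t=38-39: P5@Q0 runs 1, rem=0, completes. Q0=[] Q1=[] Q2=[]

Answer: P1(0-2) P2(2-4) P3(4-6) P4(6-8) P5(8-10) P2(10-12) P2(12-14) P2(14-16) P2(16-18) P2(18-20) P2(20-22) P2(22-23) P1(23-27) P3(27-29) P4(29-35) P5(35-38) P5(38-39)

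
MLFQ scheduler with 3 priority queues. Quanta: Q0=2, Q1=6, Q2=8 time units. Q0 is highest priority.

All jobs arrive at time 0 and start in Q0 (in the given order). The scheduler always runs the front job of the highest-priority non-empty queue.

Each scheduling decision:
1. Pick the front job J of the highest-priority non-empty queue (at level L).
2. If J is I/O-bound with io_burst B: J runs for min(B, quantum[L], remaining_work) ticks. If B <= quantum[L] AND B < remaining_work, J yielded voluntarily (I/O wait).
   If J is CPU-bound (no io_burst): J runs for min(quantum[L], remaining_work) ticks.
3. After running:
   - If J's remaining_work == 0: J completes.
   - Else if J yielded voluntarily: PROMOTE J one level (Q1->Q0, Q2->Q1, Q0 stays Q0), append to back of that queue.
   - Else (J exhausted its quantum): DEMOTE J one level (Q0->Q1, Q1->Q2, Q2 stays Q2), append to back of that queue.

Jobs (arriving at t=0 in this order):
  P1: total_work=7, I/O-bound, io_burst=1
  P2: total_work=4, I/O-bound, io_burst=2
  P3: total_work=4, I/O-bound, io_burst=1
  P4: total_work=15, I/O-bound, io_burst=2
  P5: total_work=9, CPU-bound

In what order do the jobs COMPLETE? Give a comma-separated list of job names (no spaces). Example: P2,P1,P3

t=0-1: P1@Q0 runs 1, rem=6, I/O yield, promote→Q0. Q0=[P2,P3,P4,P5,P1] Q1=[] Q2=[]
t=1-3: P2@Q0 runs 2, rem=2, I/O yield, promote→Q0. Q0=[P3,P4,P5,P1,P2] Q1=[] Q2=[]
t=3-4: P3@Q0 runs 1, rem=3, I/O yield, promote→Q0. Q0=[P4,P5,P1,P2,P3] Q1=[] Q2=[]
t=4-6: P4@Q0 runs 2, rem=13, I/O yield, promote→Q0. Q0=[P5,P1,P2,P3,P4] Q1=[] Q2=[]
t=6-8: P5@Q0 runs 2, rem=7, quantum used, demote→Q1. Q0=[P1,P2,P3,P4] Q1=[P5] Q2=[]
t=8-9: P1@Q0 runs 1, rem=5, I/O yield, promote→Q0. Q0=[P2,P3,P4,P1] Q1=[P5] Q2=[]
t=9-11: P2@Q0 runs 2, rem=0, completes. Q0=[P3,P4,P1] Q1=[P5] Q2=[]
t=11-12: P3@Q0 runs 1, rem=2, I/O yield, promote→Q0. Q0=[P4,P1,P3] Q1=[P5] Q2=[]
t=12-14: P4@Q0 runs 2, rem=11, I/O yield, promote→Q0. Q0=[P1,P3,P4] Q1=[P5] Q2=[]
t=14-15: P1@Q0 runs 1, rem=4, I/O yield, promote→Q0. Q0=[P3,P4,P1] Q1=[P5] Q2=[]
t=15-16: P3@Q0 runs 1, rem=1, I/O yield, promote→Q0. Q0=[P4,P1,P3] Q1=[P5] Q2=[]
t=16-18: P4@Q0 runs 2, rem=9, I/O yield, promote→Q0. Q0=[P1,P3,P4] Q1=[P5] Q2=[]
t=18-19: P1@Q0 runs 1, rem=3, I/O yield, promote→Q0. Q0=[P3,P4,P1] Q1=[P5] Q2=[]
t=19-20: P3@Q0 runs 1, rem=0, completes. Q0=[P4,P1] Q1=[P5] Q2=[]
t=20-22: P4@Q0 runs 2, rem=7, I/O yield, promote→Q0. Q0=[P1,P4] Q1=[P5] Q2=[]
t=22-23: P1@Q0 runs 1, rem=2, I/O yield, promote→Q0. Q0=[P4,P1] Q1=[P5] Q2=[]
t=23-25: P4@Q0 runs 2, rem=5, I/O yield, promote→Q0. Q0=[P1,P4] Q1=[P5] Q2=[]
t=25-26: P1@Q0 runs 1, rem=1, I/O yield, promote→Q0. Q0=[P4,P1] Q1=[P5] Q2=[]
t=26-28: P4@Q0 runs 2, rem=3, I/O yield, promote→Q0. Q0=[P1,P4] Q1=[P5] Q2=[]
t=28-29: P1@Q0 runs 1, rem=0, completes. Q0=[P4] Q1=[P5] Q2=[]
t=29-31: P4@Q0 runs 2, rem=1, I/O yield, promote→Q0. Q0=[P4] Q1=[P5] Q2=[]
t=31-32: P4@Q0 runs 1, rem=0, completes. Q0=[] Q1=[P5] Q2=[]
t=32-38: P5@Q1 runs 6, rem=1, quantum used, demote→Q2. Q0=[] Q1=[] Q2=[P5]
t=38-39: P5@Q2 runs 1, rem=0, completes. Q0=[] Q1=[] Q2=[]

Answer: P2,P3,P1,P4,P5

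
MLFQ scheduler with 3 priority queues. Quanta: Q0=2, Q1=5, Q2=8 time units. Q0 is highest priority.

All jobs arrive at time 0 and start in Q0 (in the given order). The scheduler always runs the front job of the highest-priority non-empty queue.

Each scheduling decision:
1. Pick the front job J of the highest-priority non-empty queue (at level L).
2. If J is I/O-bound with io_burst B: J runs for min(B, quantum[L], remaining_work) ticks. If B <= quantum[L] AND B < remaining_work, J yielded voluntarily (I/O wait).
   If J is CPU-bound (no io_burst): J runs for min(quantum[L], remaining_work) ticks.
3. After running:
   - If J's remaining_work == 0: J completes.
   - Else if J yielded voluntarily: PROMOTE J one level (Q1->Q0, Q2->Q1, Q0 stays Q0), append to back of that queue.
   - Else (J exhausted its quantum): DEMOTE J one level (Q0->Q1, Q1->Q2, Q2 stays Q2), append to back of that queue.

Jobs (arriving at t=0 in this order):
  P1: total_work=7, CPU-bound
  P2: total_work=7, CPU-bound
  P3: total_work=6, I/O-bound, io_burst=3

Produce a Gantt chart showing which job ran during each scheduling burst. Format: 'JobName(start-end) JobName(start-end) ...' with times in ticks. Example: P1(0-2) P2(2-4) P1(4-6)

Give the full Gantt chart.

t=0-2: P1@Q0 runs 2, rem=5, quantum used, demote→Q1. Q0=[P2,P3] Q1=[P1] Q2=[]
t=2-4: P2@Q0 runs 2, rem=5, quantum used, demote→Q1. Q0=[P3] Q1=[P1,P2] Q2=[]
t=4-6: P3@Q0 runs 2, rem=4, quantum used, demote→Q1. Q0=[] Q1=[P1,P2,P3] Q2=[]
t=6-11: P1@Q1 runs 5, rem=0, completes. Q0=[] Q1=[P2,P3] Q2=[]
t=11-16: P2@Q1 runs 5, rem=0, completes. Q0=[] Q1=[P3] Q2=[]
t=16-19: P3@Q1 runs 3, rem=1, I/O yield, promote→Q0. Q0=[P3] Q1=[] Q2=[]
t=19-20: P3@Q0 runs 1, rem=0, completes. Q0=[] Q1=[] Q2=[]

Answer: P1(0-2) P2(2-4) P3(4-6) P1(6-11) P2(11-16) P3(16-19) P3(19-20)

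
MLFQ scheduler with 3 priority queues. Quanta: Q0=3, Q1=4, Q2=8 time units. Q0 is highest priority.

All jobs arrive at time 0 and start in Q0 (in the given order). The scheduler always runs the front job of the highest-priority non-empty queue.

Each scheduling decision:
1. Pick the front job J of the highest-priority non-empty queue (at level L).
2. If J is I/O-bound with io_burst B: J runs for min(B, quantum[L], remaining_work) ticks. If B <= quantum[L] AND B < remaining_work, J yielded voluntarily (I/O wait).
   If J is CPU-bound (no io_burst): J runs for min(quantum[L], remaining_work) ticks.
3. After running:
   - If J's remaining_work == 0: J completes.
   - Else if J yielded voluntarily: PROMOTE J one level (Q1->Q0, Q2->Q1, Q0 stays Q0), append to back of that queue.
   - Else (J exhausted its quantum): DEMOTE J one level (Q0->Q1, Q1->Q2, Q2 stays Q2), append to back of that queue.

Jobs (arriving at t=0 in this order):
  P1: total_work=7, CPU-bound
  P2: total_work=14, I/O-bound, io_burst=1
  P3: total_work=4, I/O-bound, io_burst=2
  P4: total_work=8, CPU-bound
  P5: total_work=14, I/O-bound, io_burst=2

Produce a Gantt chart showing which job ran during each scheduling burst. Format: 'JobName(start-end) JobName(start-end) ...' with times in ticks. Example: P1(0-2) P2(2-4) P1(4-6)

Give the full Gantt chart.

t=0-3: P1@Q0 runs 3, rem=4, quantum used, demote→Q1. Q0=[P2,P3,P4,P5] Q1=[P1] Q2=[]
t=3-4: P2@Q0 runs 1, rem=13, I/O yield, promote→Q0. Q0=[P3,P4,P5,P2] Q1=[P1] Q2=[]
t=4-6: P3@Q0 runs 2, rem=2, I/O yield, promote→Q0. Q0=[P4,P5,P2,P3] Q1=[P1] Q2=[]
t=6-9: P4@Q0 runs 3, rem=5, quantum used, demote→Q1. Q0=[P5,P2,P3] Q1=[P1,P4] Q2=[]
t=9-11: P5@Q0 runs 2, rem=12, I/O yield, promote→Q0. Q0=[P2,P3,P5] Q1=[P1,P4] Q2=[]
t=11-12: P2@Q0 runs 1, rem=12, I/O yield, promote→Q0. Q0=[P3,P5,P2] Q1=[P1,P4] Q2=[]
t=12-14: P3@Q0 runs 2, rem=0, completes. Q0=[P5,P2] Q1=[P1,P4] Q2=[]
t=14-16: P5@Q0 runs 2, rem=10, I/O yield, promote→Q0. Q0=[P2,P5] Q1=[P1,P4] Q2=[]
t=16-17: P2@Q0 runs 1, rem=11, I/O yield, promote→Q0. Q0=[P5,P2] Q1=[P1,P4] Q2=[]
t=17-19: P5@Q0 runs 2, rem=8, I/O yield, promote→Q0. Q0=[P2,P5] Q1=[P1,P4] Q2=[]
t=19-20: P2@Q0 runs 1, rem=10, I/O yield, promote→Q0. Q0=[P5,P2] Q1=[P1,P4] Q2=[]
t=20-22: P5@Q0 runs 2, rem=6, I/O yield, promote→Q0. Q0=[P2,P5] Q1=[P1,P4] Q2=[]
t=22-23: P2@Q0 runs 1, rem=9, I/O yield, promote→Q0. Q0=[P5,P2] Q1=[P1,P4] Q2=[]
t=23-25: P5@Q0 runs 2, rem=4, I/O yield, promote→Q0. Q0=[P2,P5] Q1=[P1,P4] Q2=[]
t=25-26: P2@Q0 runs 1, rem=8, I/O yield, promote→Q0. Q0=[P5,P2] Q1=[P1,P4] Q2=[]
t=26-28: P5@Q0 runs 2, rem=2, I/O yield, promote→Q0. Q0=[P2,P5] Q1=[P1,P4] Q2=[]
t=28-29: P2@Q0 runs 1, rem=7, I/O yield, promote→Q0. Q0=[P5,P2] Q1=[P1,P4] Q2=[]
t=29-31: P5@Q0 runs 2, rem=0, completes. Q0=[P2] Q1=[P1,P4] Q2=[]
t=31-32: P2@Q0 runs 1, rem=6, I/O yield, promote→Q0. Q0=[P2] Q1=[P1,P4] Q2=[]
t=32-33: P2@Q0 runs 1, rem=5, I/O yield, promote→Q0. Q0=[P2] Q1=[P1,P4] Q2=[]
t=33-34: P2@Q0 runs 1, rem=4, I/O yield, promote→Q0. Q0=[P2] Q1=[P1,P4] Q2=[]
t=34-35: P2@Q0 runs 1, rem=3, I/O yield, promote→Q0. Q0=[P2] Q1=[P1,P4] Q2=[]
t=35-36: P2@Q0 runs 1, rem=2, I/O yield, promote→Q0. Q0=[P2] Q1=[P1,P4] Q2=[]
t=36-37: P2@Q0 runs 1, rem=1, I/O yield, promote→Q0. Q0=[P2] Q1=[P1,P4] Q2=[]
t=37-38: P2@Q0 runs 1, rem=0, completes. Q0=[] Q1=[P1,P4] Q2=[]
t=38-42: P1@Q1 runs 4, rem=0, completes. Q0=[] Q1=[P4] Q2=[]
t=42-46: P4@Q1 runs 4, rem=1, quantum used, demote→Q2. Q0=[] Q1=[] Q2=[P4]
t=46-47: P4@Q2 runs 1, rem=0, completes. Q0=[] Q1=[] Q2=[]

Answer: P1(0-3) P2(3-4) P3(4-6) P4(6-9) P5(9-11) P2(11-12) P3(12-14) P5(14-16) P2(16-17) P5(17-19) P2(19-20) P5(20-22) P2(22-23) P5(23-25) P2(25-26) P5(26-28) P2(28-29) P5(29-31) P2(31-32) P2(32-33) P2(33-34) P2(34-35) P2(35-36) P2(36-37) P2(37-38) P1(38-42) P4(42-46) P4(46-47)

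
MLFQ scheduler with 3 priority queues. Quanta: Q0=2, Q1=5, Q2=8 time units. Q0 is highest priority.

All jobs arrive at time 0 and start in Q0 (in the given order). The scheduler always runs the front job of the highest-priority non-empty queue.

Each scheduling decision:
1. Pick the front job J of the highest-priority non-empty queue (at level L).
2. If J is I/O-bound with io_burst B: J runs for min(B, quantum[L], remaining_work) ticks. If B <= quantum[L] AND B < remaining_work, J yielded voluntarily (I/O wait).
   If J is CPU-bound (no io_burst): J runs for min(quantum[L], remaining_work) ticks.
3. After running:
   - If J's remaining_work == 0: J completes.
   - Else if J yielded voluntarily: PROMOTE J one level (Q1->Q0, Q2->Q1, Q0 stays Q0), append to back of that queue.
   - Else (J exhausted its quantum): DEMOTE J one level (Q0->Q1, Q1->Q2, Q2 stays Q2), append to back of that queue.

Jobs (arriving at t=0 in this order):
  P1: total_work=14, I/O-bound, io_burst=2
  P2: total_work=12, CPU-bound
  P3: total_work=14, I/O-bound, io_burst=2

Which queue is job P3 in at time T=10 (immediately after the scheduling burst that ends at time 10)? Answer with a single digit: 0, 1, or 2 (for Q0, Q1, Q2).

Answer: 0

Derivation:
t=0-2: P1@Q0 runs 2, rem=12, I/O yield, promote→Q0. Q0=[P2,P3,P1] Q1=[] Q2=[]
t=2-4: P2@Q0 runs 2, rem=10, quantum used, demote→Q1. Q0=[P3,P1] Q1=[P2] Q2=[]
t=4-6: P3@Q0 runs 2, rem=12, I/O yield, promote→Q0. Q0=[P1,P3] Q1=[P2] Q2=[]
t=6-8: P1@Q0 runs 2, rem=10, I/O yield, promote→Q0. Q0=[P3,P1] Q1=[P2] Q2=[]
t=8-10: P3@Q0 runs 2, rem=10, I/O yield, promote→Q0. Q0=[P1,P3] Q1=[P2] Q2=[]
t=10-12: P1@Q0 runs 2, rem=8, I/O yield, promote→Q0. Q0=[P3,P1] Q1=[P2] Q2=[]
t=12-14: P3@Q0 runs 2, rem=8, I/O yield, promote→Q0. Q0=[P1,P3] Q1=[P2] Q2=[]
t=14-16: P1@Q0 runs 2, rem=6, I/O yield, promote→Q0. Q0=[P3,P1] Q1=[P2] Q2=[]
t=16-18: P3@Q0 runs 2, rem=6, I/O yield, promote→Q0. Q0=[P1,P3] Q1=[P2] Q2=[]
t=18-20: P1@Q0 runs 2, rem=4, I/O yield, promote→Q0. Q0=[P3,P1] Q1=[P2] Q2=[]
t=20-22: P3@Q0 runs 2, rem=4, I/O yield, promote→Q0. Q0=[P1,P3] Q1=[P2] Q2=[]
t=22-24: P1@Q0 runs 2, rem=2, I/O yield, promote→Q0. Q0=[P3,P1] Q1=[P2] Q2=[]
t=24-26: P3@Q0 runs 2, rem=2, I/O yield, promote→Q0. Q0=[P1,P3] Q1=[P2] Q2=[]
t=26-28: P1@Q0 runs 2, rem=0, completes. Q0=[P3] Q1=[P2] Q2=[]
t=28-30: P3@Q0 runs 2, rem=0, completes. Q0=[] Q1=[P2] Q2=[]
t=30-35: P2@Q1 runs 5, rem=5, quantum used, demote→Q2. Q0=[] Q1=[] Q2=[P2]
t=35-40: P2@Q2 runs 5, rem=0, completes. Q0=[] Q1=[] Q2=[]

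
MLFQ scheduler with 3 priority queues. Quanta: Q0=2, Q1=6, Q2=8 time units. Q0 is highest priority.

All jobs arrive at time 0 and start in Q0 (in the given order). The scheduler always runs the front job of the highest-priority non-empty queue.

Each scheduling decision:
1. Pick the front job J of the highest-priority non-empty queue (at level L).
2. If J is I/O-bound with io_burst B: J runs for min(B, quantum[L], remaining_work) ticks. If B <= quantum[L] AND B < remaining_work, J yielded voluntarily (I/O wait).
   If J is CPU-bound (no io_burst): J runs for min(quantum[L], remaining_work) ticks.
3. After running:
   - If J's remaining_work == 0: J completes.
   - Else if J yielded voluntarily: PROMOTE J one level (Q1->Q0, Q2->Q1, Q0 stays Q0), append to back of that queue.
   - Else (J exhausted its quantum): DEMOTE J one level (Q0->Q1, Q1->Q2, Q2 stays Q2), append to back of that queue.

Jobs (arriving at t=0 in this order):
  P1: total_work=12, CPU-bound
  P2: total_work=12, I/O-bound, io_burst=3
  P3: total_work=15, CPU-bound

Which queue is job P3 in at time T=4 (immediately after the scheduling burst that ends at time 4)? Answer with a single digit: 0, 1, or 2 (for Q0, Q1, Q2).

t=0-2: P1@Q0 runs 2, rem=10, quantum used, demote→Q1. Q0=[P2,P3] Q1=[P1] Q2=[]
t=2-4: P2@Q0 runs 2, rem=10, quantum used, demote→Q1. Q0=[P3] Q1=[P1,P2] Q2=[]
t=4-6: P3@Q0 runs 2, rem=13, quantum used, demote→Q1. Q0=[] Q1=[P1,P2,P3] Q2=[]
t=6-12: P1@Q1 runs 6, rem=4, quantum used, demote→Q2. Q0=[] Q1=[P2,P3] Q2=[P1]
t=12-15: P2@Q1 runs 3, rem=7, I/O yield, promote→Q0. Q0=[P2] Q1=[P3] Q2=[P1]
t=15-17: P2@Q0 runs 2, rem=5, quantum used, demote→Q1. Q0=[] Q1=[P3,P2] Q2=[P1]
t=17-23: P3@Q1 runs 6, rem=7, quantum used, demote→Q2. Q0=[] Q1=[P2] Q2=[P1,P3]
t=23-26: P2@Q1 runs 3, rem=2, I/O yield, promote→Q0. Q0=[P2] Q1=[] Q2=[P1,P3]
t=26-28: P2@Q0 runs 2, rem=0, completes. Q0=[] Q1=[] Q2=[P1,P3]
t=28-32: P1@Q2 runs 4, rem=0, completes. Q0=[] Q1=[] Q2=[P3]
t=32-39: P3@Q2 runs 7, rem=0, completes. Q0=[] Q1=[] Q2=[]

Answer: 0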